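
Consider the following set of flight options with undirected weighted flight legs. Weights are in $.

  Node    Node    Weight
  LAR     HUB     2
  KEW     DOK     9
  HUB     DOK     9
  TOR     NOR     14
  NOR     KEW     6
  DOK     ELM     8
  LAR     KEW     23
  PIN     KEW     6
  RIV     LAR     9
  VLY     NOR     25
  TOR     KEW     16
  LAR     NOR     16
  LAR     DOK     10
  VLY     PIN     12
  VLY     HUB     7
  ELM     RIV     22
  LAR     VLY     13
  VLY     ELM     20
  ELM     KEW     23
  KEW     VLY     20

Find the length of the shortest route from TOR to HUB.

Compare a few routes:
TOR–NOR–LAR–HUB: 14+16+2 = 32
TOR–KEW–DOK–HUB: 16+9+9 = 34
The minimum is $32 via TOR–NOR–LAR–HUB.

$32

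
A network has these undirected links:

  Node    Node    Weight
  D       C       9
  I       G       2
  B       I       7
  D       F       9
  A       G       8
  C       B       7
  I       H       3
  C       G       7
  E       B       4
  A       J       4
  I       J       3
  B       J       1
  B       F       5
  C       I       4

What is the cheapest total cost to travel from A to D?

19

Running Dijkstra from A:
A: 0
J: 4  (via A)
B: 5  (via J)
I: 7  (via J)
G: 8  (via A)
E: 9  (via B)
F: 10  (via B)
H: 10  (via I)
C: 11  (via I)
D: 19  (via F)
Shortest route: A → J → B → F → D = 19.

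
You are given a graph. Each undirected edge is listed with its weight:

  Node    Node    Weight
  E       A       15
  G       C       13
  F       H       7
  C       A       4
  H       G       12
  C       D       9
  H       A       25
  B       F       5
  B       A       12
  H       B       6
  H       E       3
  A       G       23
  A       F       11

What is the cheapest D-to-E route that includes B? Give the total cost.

Shortest D→B: D → C → A → B = 25
Shortest B→E: B → H → E = 9
Total via B: 25 + 9 = 34.

34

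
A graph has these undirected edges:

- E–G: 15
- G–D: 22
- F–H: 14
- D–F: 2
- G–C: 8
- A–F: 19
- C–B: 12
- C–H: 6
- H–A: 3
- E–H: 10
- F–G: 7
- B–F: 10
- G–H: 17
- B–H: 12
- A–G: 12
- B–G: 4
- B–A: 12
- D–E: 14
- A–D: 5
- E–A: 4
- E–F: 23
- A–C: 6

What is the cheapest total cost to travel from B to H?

12

Settle nodes by increasing distance from B:
B: 0
G: 4  (via B)
F: 10  (via B)
A: 12  (via B)
C: 12  (via B)
D: 12  (via F)
H: 12  (via B)
Shortest route: B → H = 12.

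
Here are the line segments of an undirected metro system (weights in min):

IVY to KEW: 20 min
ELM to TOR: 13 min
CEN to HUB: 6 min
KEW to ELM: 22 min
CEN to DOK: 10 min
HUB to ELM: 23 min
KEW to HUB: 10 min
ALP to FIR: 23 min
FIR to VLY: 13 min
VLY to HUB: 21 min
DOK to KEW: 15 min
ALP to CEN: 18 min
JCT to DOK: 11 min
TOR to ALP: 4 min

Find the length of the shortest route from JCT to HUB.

Running Dijkstra from JCT:
JCT: 0
DOK: 11  (via JCT)
CEN: 21  (via DOK)
KEW: 26  (via DOK)
HUB: 27  (via CEN)
Shortest route: JCT → DOK → CEN → HUB = 27 min.

27 min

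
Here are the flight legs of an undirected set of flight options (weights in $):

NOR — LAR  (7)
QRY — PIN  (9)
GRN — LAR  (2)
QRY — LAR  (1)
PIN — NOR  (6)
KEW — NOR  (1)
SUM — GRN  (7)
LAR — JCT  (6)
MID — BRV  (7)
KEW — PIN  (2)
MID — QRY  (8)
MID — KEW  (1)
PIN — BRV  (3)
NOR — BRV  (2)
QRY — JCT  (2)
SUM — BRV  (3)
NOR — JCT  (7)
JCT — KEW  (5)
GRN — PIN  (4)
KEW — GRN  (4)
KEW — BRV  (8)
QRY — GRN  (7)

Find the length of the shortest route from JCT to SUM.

$11

Shortest distances from JCT:
JCT: 0
QRY: 2  (via JCT)
LAR: 3  (via QRY)
KEW: 5  (via JCT)
GRN: 5  (via LAR)
MID: 6  (via KEW)
NOR: 6  (via KEW)
PIN: 7  (via KEW)
BRV: 8  (via NOR)
SUM: 11  (via BRV)
Shortest route: JCT → KEW → NOR → BRV → SUM = $11.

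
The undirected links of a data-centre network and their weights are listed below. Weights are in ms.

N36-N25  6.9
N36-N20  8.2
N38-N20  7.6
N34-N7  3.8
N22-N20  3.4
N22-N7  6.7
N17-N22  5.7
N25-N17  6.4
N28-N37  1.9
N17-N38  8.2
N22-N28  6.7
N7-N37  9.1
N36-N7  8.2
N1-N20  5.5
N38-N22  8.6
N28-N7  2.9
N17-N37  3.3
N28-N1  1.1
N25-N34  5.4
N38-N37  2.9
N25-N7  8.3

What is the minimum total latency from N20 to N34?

13.3 ms

Enumerating some paths:
N20–N22–N28–N7–N34: 3.4+6.7+2.9+3.8 = 16.8
N20–N22–N7–N34: 3.4+6.7+3.8 = 13.9
N20–N1–N28–N7–N34: 5.5+1.1+2.9+3.8 = 13.3
N20–N38–N37–N28–N7–N34: 7.6+2.9+1.9+2.9+3.8 = 19.1
The minimum is 13.3 ms via N20–N1–N28–N7–N34.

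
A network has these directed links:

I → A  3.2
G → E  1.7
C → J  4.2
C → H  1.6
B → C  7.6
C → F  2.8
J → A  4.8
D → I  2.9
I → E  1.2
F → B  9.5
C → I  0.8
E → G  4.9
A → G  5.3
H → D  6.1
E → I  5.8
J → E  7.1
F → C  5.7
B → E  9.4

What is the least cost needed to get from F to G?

12.6

Compare a few routes:
F → C → I → E → G: 5.7+0.8+1.2+4.9 = 12.6
F → C → I → A → G: 5.7+0.8+3.2+5.3 = 15
The minimum is 12.6 via F → C → I → E → G.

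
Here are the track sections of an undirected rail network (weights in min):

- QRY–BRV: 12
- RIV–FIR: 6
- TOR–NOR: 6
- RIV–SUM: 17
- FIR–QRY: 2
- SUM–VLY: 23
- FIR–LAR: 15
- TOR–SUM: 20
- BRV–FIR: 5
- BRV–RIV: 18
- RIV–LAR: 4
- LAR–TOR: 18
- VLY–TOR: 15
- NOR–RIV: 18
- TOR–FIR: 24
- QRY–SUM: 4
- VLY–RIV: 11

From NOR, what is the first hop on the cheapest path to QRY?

RIV

Compare a few routes:
NOR → TOR → SUM → QRY: 6+20+4 = 30
NOR → TOR → LAR → RIV → FIR → QRY: 6+18+4+6+2 = 36
NOR → RIV → FIR → QRY: 18+6+2 = 26
NOR → TOR → FIR → QRY: 6+24+2 = 32
The minimum is 26 min via NOR → RIV → FIR → QRY.
So from NOR the first move is to RIV.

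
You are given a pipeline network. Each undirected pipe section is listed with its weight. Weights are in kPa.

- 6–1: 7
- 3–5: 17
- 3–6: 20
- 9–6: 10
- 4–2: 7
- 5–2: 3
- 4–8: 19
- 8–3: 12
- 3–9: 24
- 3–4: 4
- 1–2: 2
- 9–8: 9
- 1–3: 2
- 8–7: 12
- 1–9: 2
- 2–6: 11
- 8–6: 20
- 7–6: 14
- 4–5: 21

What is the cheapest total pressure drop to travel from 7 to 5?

26 kPa

Candidate routes:
7 - 8 - 9 - 1 - 2 - 5: 12+9+2+2+3 = 28
7 - 6 - 1 - 2 - 5: 14+7+2+3 = 26
7 - 6 - 2 - 5: 14+11+3 = 28
Cheapest is 7 - 6 - 1 - 2 - 5 at 26 kPa.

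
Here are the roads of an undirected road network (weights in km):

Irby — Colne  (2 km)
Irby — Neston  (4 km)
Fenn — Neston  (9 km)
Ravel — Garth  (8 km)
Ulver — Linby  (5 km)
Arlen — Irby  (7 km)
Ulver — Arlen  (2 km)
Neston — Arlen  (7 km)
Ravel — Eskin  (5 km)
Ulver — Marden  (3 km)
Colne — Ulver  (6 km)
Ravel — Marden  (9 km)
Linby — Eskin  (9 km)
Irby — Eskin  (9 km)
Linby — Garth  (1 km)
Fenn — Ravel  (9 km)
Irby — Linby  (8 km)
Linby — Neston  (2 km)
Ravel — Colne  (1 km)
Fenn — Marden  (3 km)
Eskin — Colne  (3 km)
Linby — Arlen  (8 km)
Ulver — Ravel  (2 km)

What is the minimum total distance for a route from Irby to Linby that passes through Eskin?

Shortest Irby→Eskin: Irby → Colne → Eskin = 5
Best Eskin to Linby: Eskin → Linby costing 9
Total via Eskin: 5 + 9 = 14 km.

14 km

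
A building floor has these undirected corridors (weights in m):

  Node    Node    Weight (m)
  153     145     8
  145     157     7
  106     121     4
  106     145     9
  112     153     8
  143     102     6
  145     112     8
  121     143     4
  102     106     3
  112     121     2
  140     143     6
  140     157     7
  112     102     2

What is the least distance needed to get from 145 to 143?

14 m

Shortest distances from 145:
145: 0
157: 7  (via 145)
153: 8  (via 145)
112: 8  (via 145)
106: 9  (via 145)
102: 10  (via 112)
121: 10  (via 112)
140: 14  (via 157)
143: 14  (via 121)
Shortest route: 145–112–121–143 = 14 m.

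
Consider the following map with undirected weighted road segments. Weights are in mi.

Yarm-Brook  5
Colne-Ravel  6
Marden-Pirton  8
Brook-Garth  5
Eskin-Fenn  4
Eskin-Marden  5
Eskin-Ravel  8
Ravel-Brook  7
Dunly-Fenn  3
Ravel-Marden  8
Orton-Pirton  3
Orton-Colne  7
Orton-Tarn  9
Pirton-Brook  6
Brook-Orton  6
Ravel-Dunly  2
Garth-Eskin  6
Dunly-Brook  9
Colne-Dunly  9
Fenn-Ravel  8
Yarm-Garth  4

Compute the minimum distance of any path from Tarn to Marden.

20 mi

Settle nodes by increasing distance from Tarn:
Tarn: 0
Orton: 9  (via Tarn)
Pirton: 12  (via Orton)
Brook: 15  (via Orton)
Colne: 16  (via Orton)
Garth: 20  (via Brook)
Marden: 20  (via Pirton)
Shortest route: Tarn → Orton → Pirton → Marden = 20 mi.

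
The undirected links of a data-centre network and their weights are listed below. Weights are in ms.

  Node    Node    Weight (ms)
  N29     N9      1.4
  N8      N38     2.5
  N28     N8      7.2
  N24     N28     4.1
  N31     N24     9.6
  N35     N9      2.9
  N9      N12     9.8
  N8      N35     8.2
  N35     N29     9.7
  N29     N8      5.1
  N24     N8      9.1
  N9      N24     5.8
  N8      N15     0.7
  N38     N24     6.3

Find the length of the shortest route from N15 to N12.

17 ms

Candidate routes:
N15 → N8 → N35 → N9 → N12: 0.7+8.2+2.9+9.8 = 21.6
N15 → N8 → N29 → N9 → N12: 0.7+5.1+1.4+9.8 = 17
N15 → N8 → N38 → N24 → N9 → N12: 0.7+2.5+6.3+5.8+9.8 = 25.1
The minimum is 17 ms via N15 → N8 → N29 → N9 → N12.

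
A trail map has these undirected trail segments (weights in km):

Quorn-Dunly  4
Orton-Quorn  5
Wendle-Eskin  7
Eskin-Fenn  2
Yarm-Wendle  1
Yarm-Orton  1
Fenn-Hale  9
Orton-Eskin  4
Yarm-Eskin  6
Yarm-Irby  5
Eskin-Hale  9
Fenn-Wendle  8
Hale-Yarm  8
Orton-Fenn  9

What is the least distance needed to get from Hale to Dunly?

Candidate routes:
Hale–Yarm–Orton–Quorn–Dunly: 8+1+5+4 = 18
Hale–Eskin–Orton–Quorn–Dunly: 9+4+5+4 = 22
Hale–Fenn–Eskin–Orton–Quorn–Dunly: 9+2+4+5+4 = 24
Cheapest is Hale–Yarm–Orton–Quorn–Dunly at 18 km.

18 km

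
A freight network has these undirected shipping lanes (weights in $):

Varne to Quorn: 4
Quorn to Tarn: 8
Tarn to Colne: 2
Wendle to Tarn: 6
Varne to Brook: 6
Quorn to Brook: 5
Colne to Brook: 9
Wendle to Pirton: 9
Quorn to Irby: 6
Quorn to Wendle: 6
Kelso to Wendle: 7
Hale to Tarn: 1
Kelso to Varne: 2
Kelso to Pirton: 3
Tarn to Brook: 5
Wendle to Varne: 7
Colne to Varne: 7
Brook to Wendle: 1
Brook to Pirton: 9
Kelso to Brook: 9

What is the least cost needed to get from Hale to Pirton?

$15

Candidate routes:
Hale - Tarn - Brook - Pirton: 1+5+9 = 15
Hale - Tarn - Brook - Wendle - Kelso - Pirton: 1+5+1+7+3 = 17
Hale - Tarn - Brook - Wendle - Pirton: 1+5+1+9 = 16
Hale - Tarn - Wendle - Pirton: 1+6+9 = 16
The minimum is $15 via Hale - Tarn - Brook - Pirton.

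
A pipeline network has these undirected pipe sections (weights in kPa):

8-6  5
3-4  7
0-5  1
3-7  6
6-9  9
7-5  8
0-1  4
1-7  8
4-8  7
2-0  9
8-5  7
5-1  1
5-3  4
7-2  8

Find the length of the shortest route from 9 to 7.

29 kPa

Candidate routes:
9–6–8–5–3–7: 9+5+7+4+6 = 31
9–6–8–5–1–7: 9+5+7+1+8 = 30
9–6–8–5–7: 9+5+7+8 = 29
9–6–8–4–3–7: 9+5+7+7+6 = 34
The minimum is 29 kPa via 9–6–8–5–7.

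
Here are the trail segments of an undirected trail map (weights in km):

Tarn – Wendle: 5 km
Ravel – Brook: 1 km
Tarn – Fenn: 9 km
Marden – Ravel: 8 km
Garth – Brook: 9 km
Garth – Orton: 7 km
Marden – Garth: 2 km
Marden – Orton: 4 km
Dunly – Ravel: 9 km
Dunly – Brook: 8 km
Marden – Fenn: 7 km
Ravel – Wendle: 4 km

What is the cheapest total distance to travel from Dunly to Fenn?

24 km

Compare a few routes:
Dunly - Brook - Garth - Marden - Fenn: 8+9+2+7 = 26
Dunly - Ravel - Marden - Fenn: 9+8+7 = 24
Dunly - Ravel - Wendle - Tarn - Fenn: 9+4+5+9 = 27
Dunly - Brook - Ravel - Wendle - Tarn - Fenn: 8+1+4+5+9 = 27
Cheapest is Dunly - Ravel - Marden - Fenn at 24 km.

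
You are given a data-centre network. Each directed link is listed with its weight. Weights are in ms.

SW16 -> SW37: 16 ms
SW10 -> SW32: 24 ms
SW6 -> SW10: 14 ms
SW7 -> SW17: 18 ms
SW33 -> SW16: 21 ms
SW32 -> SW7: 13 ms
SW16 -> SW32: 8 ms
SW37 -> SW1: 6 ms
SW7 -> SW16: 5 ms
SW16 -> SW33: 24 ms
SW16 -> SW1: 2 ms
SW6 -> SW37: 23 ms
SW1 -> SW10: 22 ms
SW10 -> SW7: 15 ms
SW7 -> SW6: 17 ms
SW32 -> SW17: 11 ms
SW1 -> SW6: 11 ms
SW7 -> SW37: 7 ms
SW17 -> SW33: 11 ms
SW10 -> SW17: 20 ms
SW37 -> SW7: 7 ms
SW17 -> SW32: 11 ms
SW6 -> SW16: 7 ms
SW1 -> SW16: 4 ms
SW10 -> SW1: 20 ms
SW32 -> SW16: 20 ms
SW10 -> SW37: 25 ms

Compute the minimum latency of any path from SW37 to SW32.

Shortest distances from SW37:
SW37: 0
SW1: 6  (via SW37)
SW7: 7  (via SW37)
SW16: 10  (via SW1)
SW6: 17  (via SW1)
SW32: 18  (via SW16)
Shortest route: SW37–SW1–SW16–SW32 = 18 ms.

18 ms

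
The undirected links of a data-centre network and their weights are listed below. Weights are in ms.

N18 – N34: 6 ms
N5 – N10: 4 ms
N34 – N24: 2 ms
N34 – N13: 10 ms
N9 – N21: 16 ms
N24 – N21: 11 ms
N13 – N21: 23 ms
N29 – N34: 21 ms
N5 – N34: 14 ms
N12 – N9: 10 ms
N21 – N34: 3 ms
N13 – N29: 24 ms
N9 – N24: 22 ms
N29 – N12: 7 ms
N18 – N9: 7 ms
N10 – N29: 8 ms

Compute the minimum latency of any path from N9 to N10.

25 ms

Enumerating some paths:
N9 - N21 - N34 - N5 - N10: 16+3+14+4 = 37
N9 - N24 - N34 - N5 - N10: 22+2+14+4 = 42
N9 - N18 - N34 - N5 - N10: 7+6+14+4 = 31
N9 - N12 - N29 - N10: 10+7+8 = 25
Cheapest is N9 - N12 - N29 - N10 at 25 ms.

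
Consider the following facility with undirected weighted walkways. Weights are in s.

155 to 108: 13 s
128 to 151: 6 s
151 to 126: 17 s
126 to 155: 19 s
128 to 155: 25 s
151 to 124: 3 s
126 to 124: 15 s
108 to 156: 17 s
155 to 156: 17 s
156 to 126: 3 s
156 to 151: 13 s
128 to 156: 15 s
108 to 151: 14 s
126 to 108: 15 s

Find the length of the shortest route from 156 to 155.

Compare a few routes:
156–155: 17 = 17
156–126–155: 3+19 = 22
156–108–155: 17+13 = 30
The minimum is 17 s via 156–155.

17 s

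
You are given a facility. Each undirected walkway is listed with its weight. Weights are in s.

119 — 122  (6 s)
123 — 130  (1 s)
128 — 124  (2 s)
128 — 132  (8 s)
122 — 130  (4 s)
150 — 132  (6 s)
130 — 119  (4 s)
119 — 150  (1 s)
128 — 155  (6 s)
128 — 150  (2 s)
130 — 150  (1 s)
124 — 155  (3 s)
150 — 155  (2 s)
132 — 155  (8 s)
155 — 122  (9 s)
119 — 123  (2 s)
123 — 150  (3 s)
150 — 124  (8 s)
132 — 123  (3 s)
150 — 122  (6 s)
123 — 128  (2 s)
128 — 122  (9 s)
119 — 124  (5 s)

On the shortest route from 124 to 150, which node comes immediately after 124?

128

Compare a few routes:
124–119–150: 5+1 = 6
124–155–150: 3+2 = 5
124–128–150: 2+2 = 4
124–128–123–130–150: 2+2+1+1 = 6
Cheapest is 124–128–150 at 4 s.
So from 124 the first move is to 128.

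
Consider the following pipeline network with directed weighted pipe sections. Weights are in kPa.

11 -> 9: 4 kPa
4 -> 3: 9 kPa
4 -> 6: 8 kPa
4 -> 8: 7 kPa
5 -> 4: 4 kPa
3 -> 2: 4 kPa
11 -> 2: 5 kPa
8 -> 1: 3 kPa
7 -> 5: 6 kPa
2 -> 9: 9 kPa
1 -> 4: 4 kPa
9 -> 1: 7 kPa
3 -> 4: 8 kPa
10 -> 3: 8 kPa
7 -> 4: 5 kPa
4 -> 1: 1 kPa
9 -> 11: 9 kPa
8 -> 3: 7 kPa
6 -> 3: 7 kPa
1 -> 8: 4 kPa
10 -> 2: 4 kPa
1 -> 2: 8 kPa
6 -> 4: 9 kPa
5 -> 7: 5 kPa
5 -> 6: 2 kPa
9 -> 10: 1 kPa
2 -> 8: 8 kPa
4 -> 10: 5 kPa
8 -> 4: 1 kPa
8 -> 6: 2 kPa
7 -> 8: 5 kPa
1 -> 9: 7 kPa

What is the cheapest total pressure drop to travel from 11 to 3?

13 kPa

Compare a few routes:
11–2–8–3: 5+8+7 = 20
11–9–10–3: 4+1+8 = 13
The minimum is 13 kPa via 11–9–10–3.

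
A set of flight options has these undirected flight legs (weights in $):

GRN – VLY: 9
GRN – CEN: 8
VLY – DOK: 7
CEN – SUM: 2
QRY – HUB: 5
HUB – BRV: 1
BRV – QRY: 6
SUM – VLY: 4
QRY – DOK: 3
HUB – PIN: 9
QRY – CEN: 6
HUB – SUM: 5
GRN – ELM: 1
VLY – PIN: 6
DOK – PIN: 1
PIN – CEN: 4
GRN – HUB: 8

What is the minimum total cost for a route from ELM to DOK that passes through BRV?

Best ELM to BRV: ELM → GRN → HUB → BRV costing 10
Best BRV to DOK: BRV → QRY → DOK costing 9
Total via BRV: 10 + 9 = $19.

$19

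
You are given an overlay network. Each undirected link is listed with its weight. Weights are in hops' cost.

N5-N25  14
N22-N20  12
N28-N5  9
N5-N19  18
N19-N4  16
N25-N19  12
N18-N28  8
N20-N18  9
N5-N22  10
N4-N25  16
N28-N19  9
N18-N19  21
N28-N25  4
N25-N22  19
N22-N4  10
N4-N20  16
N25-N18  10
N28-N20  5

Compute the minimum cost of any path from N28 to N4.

Settle nodes by increasing distance from N28:
N28: 0
N25: 4  (via N28)
N20: 5  (via N28)
N18: 8  (via N28)
N19: 9  (via N28)
N5: 9  (via N28)
N22: 17  (via N20)
N4: 20  (via N25)
Shortest route: N28 → N25 → N4 = 20 hops' cost.

20 hops' cost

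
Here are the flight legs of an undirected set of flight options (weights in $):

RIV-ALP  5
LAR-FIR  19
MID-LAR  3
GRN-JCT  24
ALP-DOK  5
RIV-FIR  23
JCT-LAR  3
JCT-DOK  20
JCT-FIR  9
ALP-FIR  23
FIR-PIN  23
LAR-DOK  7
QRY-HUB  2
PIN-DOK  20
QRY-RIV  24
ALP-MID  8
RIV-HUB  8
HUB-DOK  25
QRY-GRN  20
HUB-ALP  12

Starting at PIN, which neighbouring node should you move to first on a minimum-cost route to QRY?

DOK

Candidate routes:
PIN → DOK → ALP → RIV → HUB → QRY: 20+5+5+8+2 = 40
PIN → DOK → ALP → HUB → QRY: 20+5+12+2 = 39
PIN → DOK → HUB → QRY: 20+25+2 = 47
Cheapest is PIN → DOK → ALP → HUB → QRY at $39.
So from PIN the first move is to DOK.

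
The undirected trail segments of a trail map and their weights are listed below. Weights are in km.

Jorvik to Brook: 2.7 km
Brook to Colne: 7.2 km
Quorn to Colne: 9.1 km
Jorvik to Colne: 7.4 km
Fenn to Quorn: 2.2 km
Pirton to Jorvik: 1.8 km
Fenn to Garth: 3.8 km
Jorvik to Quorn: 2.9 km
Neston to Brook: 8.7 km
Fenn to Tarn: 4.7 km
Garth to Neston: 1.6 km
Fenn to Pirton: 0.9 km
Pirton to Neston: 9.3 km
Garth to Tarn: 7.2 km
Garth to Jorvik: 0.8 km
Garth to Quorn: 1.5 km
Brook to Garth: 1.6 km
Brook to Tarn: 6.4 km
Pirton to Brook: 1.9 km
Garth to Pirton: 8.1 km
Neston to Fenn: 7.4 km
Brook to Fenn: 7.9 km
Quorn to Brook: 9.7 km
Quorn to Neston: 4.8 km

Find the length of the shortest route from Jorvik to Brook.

2.4 km

Compare a few routes:
Jorvik → Brook: 2.7 = 2.7
Jorvik → Garth → Brook: 0.8+1.6 = 2.4
The minimum is 2.4 km via Jorvik → Garth → Brook.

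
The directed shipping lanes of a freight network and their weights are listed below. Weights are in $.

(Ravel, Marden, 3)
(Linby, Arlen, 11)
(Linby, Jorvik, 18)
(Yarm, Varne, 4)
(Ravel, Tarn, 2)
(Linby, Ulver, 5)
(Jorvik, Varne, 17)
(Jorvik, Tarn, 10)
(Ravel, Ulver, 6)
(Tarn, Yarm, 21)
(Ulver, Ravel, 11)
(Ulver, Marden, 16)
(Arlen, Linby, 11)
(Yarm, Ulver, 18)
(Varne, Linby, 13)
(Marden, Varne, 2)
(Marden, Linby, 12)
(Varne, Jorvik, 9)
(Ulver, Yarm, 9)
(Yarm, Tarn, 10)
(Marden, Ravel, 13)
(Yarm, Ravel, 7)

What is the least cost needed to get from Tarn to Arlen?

Compare a few routes:
Tarn–Yarm–Ravel–Marden–Varne–Linby–Arlen: 21+7+3+2+13+11 = 57
Tarn–Yarm–Ravel–Marden–Linby–Arlen: 21+7+3+12+11 = 54
Tarn–Yarm–Varne–Linby–Arlen: 21+4+13+11 = 49
The minimum is $49 via Tarn–Yarm–Varne–Linby–Arlen.

$49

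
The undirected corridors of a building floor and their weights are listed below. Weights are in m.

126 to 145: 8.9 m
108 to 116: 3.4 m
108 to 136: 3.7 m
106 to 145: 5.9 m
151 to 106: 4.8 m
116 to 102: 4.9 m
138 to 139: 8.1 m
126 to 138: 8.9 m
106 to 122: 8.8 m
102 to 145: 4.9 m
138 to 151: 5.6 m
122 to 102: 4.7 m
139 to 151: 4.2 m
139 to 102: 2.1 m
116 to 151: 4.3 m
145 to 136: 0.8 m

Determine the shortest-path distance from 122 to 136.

Shortest distances from 122:
122: 0
102: 4.7  (via 122)
139: 6.8  (via 102)
106: 8.8  (via 122)
145: 9.6  (via 102)
116: 9.6  (via 102)
136: 10.4  (via 145)
Shortest route: 122 → 102 → 145 → 136 = 10.4 m.

10.4 m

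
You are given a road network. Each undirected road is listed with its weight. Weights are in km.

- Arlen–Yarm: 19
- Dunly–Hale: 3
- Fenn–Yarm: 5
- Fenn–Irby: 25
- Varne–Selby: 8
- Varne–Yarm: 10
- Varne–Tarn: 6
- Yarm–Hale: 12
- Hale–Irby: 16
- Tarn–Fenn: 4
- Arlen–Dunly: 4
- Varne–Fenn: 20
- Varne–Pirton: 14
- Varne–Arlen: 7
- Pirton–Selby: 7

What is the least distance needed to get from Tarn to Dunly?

17 km

Compare a few routes:
Tarn–Varne–Arlen–Dunly: 6+7+4 = 17
Tarn–Fenn–Yarm–Varne–Arlen–Dunly: 4+5+10+7+4 = 30
Tarn–Fenn–Yarm–Hale–Dunly: 4+5+12+3 = 24
Cheapest is Tarn–Varne–Arlen–Dunly at 17 km.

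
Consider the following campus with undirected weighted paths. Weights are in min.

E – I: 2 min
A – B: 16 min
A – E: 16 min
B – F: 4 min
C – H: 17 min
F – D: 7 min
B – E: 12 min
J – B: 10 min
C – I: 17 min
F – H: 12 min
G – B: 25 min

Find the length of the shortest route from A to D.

Candidate routes:
A → E → B → F → D: 16+12+4+7 = 39
A → B → F → D: 16+4+7 = 27
The minimum is 27 min via A → B → F → D.

27 min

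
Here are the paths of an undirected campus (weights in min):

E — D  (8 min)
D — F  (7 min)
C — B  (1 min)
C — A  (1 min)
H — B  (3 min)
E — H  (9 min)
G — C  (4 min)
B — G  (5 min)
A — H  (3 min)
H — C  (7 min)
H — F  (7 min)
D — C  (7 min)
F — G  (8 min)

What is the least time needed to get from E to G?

Running Dijkstra from E:
E: 0
D: 8  (via E)
H: 9  (via E)
A: 12  (via H)
B: 12  (via H)
C: 13  (via A)
F: 15  (via D)
G: 17  (via B)
Shortest route: E → H → B → G = 17 min.

17 min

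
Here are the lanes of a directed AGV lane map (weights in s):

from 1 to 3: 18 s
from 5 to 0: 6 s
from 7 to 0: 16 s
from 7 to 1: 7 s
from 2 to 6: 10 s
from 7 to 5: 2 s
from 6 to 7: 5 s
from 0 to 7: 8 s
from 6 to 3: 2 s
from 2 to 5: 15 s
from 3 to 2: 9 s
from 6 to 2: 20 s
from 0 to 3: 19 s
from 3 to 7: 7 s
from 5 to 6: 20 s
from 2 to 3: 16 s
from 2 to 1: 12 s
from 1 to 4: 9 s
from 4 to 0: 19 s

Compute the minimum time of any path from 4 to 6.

Settle nodes by increasing distance from 4:
4: 0
0: 19  (via 4)
7: 27  (via 0)
5: 29  (via 7)
1: 34  (via 7)
3: 38  (via 0)
2: 47  (via 3)
6: 49  (via 5)
Shortest route: 4–0–7–5–6 = 49 s.

49 s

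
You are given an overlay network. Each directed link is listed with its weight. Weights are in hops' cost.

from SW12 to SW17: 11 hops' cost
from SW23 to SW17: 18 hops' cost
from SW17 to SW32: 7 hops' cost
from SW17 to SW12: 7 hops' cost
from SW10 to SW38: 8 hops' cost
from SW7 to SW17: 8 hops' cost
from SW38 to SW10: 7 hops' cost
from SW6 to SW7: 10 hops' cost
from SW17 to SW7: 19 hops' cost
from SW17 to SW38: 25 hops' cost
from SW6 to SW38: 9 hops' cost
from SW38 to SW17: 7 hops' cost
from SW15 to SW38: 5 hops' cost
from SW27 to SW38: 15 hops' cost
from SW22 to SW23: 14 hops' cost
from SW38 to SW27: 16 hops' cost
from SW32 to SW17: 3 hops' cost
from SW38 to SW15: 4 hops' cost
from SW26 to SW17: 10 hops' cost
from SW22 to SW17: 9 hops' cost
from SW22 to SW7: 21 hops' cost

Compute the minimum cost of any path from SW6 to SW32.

23 hops' cost

Running Dijkstra from SW6:
SW6: 0
SW38: 9  (via SW6)
SW7: 10  (via SW6)
SW15: 13  (via SW38)
SW10: 16  (via SW38)
SW17: 16  (via SW38)
SW32: 23  (via SW17)
Shortest route: SW6–SW38–SW17–SW32 = 23 hops' cost.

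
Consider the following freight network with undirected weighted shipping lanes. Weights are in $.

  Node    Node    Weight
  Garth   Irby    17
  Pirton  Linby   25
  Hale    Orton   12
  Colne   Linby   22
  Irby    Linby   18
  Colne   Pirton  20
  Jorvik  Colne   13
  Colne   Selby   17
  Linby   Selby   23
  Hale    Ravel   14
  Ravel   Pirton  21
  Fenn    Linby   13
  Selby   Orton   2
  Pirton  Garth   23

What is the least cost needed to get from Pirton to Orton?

Running Dijkstra from Pirton:
Pirton: 0
Colne: 20  (via Pirton)
Ravel: 21  (via Pirton)
Garth: 23  (via Pirton)
Linby: 25  (via Pirton)
Jorvik: 33  (via Colne)
Hale: 35  (via Ravel)
Selby: 37  (via Colne)
Fenn: 38  (via Linby)
Orton: 39  (via Selby)
Shortest route: Pirton → Colne → Selby → Orton = $39.

$39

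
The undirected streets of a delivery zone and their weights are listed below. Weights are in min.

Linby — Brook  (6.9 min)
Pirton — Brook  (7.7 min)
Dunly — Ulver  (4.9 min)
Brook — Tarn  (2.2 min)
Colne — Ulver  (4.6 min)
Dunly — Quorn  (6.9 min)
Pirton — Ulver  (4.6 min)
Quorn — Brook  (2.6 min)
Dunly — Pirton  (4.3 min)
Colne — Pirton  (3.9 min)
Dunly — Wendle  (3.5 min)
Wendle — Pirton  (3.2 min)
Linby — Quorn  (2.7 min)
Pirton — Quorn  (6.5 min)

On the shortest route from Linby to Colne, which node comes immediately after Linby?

Candidate routes:
Linby–Quorn–Pirton–Colne: 2.7+6.5+3.9 = 13.1
Linby–Quorn–Brook–Pirton–Colne: 2.7+2.6+7.7+3.9 = 16.9
Linby–Quorn–Pirton–Ulver–Colne: 2.7+6.5+4.6+4.6 = 18.4
Linby–Quorn–Dunly–Pirton–Colne: 2.7+6.9+4.3+3.9 = 17.8
The minimum is 13.1 min via Linby–Quorn–Pirton–Colne.
So from Linby the first move is to Quorn.

Quorn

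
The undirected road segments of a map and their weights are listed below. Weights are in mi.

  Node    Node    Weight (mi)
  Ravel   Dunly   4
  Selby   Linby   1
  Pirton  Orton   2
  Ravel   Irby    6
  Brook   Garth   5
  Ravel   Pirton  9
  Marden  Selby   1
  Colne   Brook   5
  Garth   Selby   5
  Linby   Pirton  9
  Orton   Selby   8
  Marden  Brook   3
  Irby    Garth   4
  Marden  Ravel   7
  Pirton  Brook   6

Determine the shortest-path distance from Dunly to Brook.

14 mi

Settle nodes by increasing distance from Dunly:
Dunly: 0
Ravel: 4  (via Dunly)
Irby: 10  (via Ravel)
Marden: 11  (via Ravel)
Selby: 12  (via Marden)
Pirton: 13  (via Ravel)
Linby: 13  (via Selby)
Garth: 14  (via Irby)
Brook: 14  (via Marden)
Shortest route: Dunly–Ravel–Marden–Brook = 14 mi.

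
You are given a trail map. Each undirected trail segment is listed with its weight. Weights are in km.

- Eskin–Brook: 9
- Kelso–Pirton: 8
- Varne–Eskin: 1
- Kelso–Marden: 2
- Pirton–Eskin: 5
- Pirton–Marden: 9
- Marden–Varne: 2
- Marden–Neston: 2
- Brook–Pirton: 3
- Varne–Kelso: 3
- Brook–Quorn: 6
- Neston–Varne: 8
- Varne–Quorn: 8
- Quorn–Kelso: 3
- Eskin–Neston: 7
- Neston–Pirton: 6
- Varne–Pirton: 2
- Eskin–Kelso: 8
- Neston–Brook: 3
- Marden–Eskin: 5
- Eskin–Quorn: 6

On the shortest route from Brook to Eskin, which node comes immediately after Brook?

Pirton

Candidate routes:
Brook–Pirton–Varne–Eskin: 3+2+1 = 6
Brook–Pirton–Eskin: 3+5 = 8
Brook–Neston–Marden–Varne–Eskin: 3+2+2+1 = 8
Cheapest is Brook–Pirton–Varne–Eskin at 6 km.
So from Brook the first move is to Pirton.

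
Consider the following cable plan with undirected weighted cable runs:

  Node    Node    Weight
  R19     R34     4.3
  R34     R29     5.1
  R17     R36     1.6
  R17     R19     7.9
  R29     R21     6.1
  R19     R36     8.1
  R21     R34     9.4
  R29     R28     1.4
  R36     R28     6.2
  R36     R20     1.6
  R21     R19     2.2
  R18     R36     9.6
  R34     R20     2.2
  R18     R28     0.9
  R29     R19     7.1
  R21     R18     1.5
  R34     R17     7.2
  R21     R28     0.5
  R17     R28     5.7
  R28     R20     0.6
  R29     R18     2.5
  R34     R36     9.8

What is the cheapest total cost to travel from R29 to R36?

Enumerating some paths:
R29–R28–R20–R36: 1.4+0.6+1.6 = 3.6
R29–R28–R36: 1.4+6.2 = 7.6
R29–R18–R28–R20–R36: 2.5+0.9+0.6+1.6 = 5.6
R29–R18–R21–R28–R20–R36: 2.5+1.5+0.5+0.6+1.6 = 6.7
The minimum is 3.6 via R29–R28–R20–R36.

3.6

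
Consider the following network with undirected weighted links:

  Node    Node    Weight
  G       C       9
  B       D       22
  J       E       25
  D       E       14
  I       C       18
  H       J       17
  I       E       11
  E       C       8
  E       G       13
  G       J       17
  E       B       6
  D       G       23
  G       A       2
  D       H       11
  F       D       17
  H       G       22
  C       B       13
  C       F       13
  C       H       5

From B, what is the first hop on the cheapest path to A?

E

Candidate routes:
B–E–C–G–A: 6+8+9+2 = 25
B–E–G–A: 6+13+2 = 21
B–C–G–A: 13+9+2 = 24
Cheapest is B–E–G–A at 21.
So from B the first move is to E.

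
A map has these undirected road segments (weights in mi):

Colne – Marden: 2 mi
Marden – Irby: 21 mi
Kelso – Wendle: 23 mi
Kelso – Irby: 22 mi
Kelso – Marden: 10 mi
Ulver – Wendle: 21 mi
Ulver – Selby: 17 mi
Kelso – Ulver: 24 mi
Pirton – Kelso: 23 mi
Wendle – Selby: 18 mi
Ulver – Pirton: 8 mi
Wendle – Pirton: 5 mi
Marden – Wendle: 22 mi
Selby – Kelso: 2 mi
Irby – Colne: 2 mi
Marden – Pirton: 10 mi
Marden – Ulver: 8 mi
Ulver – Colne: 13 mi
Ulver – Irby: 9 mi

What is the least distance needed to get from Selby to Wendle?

Compare a few routes:
Selby → Kelso → Wendle: 2+23 = 25
Selby → Wendle: 18 = 18
Selby → Kelso → Marden → Pirton → Wendle: 2+10+10+5 = 27
The minimum is 18 mi via Selby → Wendle.

18 mi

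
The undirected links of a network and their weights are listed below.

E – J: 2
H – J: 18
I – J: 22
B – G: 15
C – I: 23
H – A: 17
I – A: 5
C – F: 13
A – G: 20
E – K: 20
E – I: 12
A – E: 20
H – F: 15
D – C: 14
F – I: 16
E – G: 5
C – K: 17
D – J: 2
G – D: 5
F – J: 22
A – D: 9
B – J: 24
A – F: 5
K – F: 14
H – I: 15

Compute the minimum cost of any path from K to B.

Enumerating some paths:
K → F → A → D → G → B: 14+5+9+5+15 = 48
K → E → G → B: 20+5+15 = 40
K → E → J → B: 20+2+24 = 46
K → E → J → D → G → B: 20+2+2+5+15 = 44
Cheapest is K → E → G → B at 40.

40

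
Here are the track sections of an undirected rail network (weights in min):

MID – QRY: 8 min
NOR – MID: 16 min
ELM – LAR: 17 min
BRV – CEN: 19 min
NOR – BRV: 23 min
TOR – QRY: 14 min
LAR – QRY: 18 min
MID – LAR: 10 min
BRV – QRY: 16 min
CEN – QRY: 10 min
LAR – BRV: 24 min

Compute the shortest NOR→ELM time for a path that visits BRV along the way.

64 min

Best NOR to BRV: NOR → BRV costing 23
Best BRV to ELM: BRV → LAR → ELM costing 41
Total via BRV: 23 + 41 = 64 min.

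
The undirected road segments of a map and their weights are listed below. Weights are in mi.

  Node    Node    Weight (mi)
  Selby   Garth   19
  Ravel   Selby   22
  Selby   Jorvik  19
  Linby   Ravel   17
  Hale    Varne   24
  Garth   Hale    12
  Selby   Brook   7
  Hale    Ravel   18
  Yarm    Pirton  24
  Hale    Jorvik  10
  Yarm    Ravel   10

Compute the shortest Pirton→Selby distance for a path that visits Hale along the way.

Shortest Pirton→Hale: Pirton–Yarm–Ravel–Hale = 52
Best Hale to Selby: Hale–Jorvik–Selby costing 29
Total via Hale: 52 + 29 = 81 mi.

81 mi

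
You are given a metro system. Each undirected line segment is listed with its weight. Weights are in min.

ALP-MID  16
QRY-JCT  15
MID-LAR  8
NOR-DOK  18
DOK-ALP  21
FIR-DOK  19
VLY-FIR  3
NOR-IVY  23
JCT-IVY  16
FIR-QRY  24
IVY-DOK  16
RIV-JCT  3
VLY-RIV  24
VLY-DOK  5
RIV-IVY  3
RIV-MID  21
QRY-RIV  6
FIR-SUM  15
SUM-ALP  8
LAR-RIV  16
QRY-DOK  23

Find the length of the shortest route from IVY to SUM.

39 min

Running Dijkstra from IVY:
IVY: 0
RIV: 3  (via IVY)
JCT: 6  (via RIV)
QRY: 9  (via RIV)
DOK: 16  (via IVY)
LAR: 19  (via RIV)
VLY: 21  (via DOK)
NOR: 23  (via IVY)
FIR: 24  (via VLY)
MID: 24  (via RIV)
ALP: 37  (via DOK)
SUM: 39  (via FIR)
Shortest route: IVY–DOK–VLY–FIR–SUM = 39 min.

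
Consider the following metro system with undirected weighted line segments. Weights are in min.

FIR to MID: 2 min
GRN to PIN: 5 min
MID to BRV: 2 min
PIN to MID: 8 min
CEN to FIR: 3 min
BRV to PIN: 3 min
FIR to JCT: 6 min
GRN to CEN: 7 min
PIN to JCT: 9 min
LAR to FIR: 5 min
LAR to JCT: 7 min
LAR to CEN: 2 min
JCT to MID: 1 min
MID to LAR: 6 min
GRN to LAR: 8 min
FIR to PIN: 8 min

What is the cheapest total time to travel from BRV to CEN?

7 min

Settle nodes by increasing distance from BRV:
BRV: 0
MID: 2  (via BRV)
PIN: 3  (via BRV)
JCT: 3  (via MID)
FIR: 4  (via MID)
CEN: 7  (via FIR)
Shortest route: BRV–MID–FIR–CEN = 7 min.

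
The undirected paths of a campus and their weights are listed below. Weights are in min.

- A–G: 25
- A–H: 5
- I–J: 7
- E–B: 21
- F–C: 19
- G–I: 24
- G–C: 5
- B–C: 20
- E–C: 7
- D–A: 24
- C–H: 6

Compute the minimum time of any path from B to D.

55 min

Compare a few routes:
B - E - C - H - A - D: 21+7+6+5+24 = 63
B - C - H - A - D: 20+6+5+24 = 55
Cheapest is B - C - H - A - D at 55 min.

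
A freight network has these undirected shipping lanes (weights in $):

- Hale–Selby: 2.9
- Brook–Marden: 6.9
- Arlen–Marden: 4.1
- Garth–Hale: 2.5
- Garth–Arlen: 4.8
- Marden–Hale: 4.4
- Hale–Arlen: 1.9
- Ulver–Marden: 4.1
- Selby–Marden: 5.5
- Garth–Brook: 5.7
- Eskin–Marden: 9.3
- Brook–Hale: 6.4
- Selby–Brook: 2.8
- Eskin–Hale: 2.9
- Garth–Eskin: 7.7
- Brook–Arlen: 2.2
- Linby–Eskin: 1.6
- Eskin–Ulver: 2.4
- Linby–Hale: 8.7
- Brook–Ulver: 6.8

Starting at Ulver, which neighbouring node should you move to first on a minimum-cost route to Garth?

Enumerating some paths:
Ulver - Eskin - Hale - Garth: 2.4+2.9+2.5 = 7.8
Ulver - Eskin - Garth: 2.4+7.7 = 10.1
The minimum is $7.8 via Ulver - Eskin - Hale - Garth.
So from Ulver the first move is to Eskin.

Eskin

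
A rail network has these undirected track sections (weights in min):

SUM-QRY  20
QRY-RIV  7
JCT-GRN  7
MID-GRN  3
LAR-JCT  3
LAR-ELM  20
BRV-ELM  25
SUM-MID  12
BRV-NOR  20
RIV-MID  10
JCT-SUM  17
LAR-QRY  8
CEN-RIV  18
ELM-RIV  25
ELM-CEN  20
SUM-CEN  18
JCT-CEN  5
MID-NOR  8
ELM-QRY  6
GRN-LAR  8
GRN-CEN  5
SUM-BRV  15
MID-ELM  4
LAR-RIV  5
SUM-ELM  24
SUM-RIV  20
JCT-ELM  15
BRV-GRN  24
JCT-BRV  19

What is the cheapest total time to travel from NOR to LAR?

Shortest distances from NOR:
NOR: 0
MID: 8  (via NOR)
GRN: 11  (via MID)
ELM: 12  (via MID)
CEN: 16  (via GRN)
JCT: 18  (via GRN)
RIV: 18  (via MID)
QRY: 18  (via ELM)
LAR: 19  (via GRN)
Shortest route: NOR–MID–GRN–LAR = 19 min.

19 min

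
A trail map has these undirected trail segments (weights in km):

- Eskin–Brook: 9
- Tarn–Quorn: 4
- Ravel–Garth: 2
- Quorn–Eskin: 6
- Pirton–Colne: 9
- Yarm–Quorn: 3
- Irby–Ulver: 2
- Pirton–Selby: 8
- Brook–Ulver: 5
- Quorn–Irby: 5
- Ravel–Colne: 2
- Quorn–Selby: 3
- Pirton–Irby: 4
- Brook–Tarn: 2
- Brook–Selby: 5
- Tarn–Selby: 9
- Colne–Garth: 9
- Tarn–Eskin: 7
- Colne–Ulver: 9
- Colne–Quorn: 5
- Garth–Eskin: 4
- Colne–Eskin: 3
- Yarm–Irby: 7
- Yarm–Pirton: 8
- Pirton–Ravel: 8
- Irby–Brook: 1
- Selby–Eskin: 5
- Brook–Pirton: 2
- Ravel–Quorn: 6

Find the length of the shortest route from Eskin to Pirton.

Shortest distances from Eskin:
Eskin: 0
Colne: 3  (via Eskin)
Garth: 4  (via Eskin)
Ravel: 5  (via Colne)
Selby: 5  (via Eskin)
Quorn: 6  (via Eskin)
Tarn: 7  (via Eskin)
Brook: 9  (via Eskin)
Yarm: 9  (via Quorn)
Irby: 10  (via Brook)
Pirton: 11  (via Brook)
Shortest route: Eskin–Brook–Pirton = 11 km.

11 km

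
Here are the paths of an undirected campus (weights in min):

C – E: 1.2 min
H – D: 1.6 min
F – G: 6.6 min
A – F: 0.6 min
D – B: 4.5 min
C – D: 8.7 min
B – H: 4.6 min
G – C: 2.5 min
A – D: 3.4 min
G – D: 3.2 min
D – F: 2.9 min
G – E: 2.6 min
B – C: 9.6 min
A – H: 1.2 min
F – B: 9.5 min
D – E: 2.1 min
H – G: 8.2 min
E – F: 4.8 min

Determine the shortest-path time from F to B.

Compare a few routes:
F - D - B: 2.9+4.5 = 7.4
F - A - H - B: 0.6+1.2+4.6 = 6.4
The minimum is 6.4 min via F - A - H - B.

6.4 min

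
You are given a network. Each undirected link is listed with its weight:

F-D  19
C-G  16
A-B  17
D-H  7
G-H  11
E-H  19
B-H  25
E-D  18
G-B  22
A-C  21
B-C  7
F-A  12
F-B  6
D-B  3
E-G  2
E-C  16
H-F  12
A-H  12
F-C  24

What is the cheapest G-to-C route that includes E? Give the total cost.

18

Best G to E: G–E costing 2
Best E to C: E–C costing 16
Total via E: 2 + 16 = 18.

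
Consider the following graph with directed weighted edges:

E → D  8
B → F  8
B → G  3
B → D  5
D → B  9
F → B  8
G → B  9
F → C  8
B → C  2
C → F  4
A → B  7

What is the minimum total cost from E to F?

Enumerating some paths:
E - D - B - C - F: 8+9+2+4 = 23
E - D - B - F: 8+9+8 = 25
The minimum is 23 via E - D - B - C - F.

23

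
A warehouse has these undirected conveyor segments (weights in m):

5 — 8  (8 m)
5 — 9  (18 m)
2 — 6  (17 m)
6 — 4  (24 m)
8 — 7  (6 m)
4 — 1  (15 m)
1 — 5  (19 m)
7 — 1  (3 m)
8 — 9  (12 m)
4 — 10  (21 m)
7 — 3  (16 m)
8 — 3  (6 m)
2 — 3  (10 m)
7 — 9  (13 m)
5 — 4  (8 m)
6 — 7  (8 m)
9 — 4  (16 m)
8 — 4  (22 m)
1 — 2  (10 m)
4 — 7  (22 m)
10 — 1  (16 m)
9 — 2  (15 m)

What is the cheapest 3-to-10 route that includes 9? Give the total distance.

50 m

Shortest 3→9: 3 → 8 → 9 = 18
Best 9 to 10: 9 → 7 → 1 → 10 costing 32
Total via 9: 18 + 32 = 50 m.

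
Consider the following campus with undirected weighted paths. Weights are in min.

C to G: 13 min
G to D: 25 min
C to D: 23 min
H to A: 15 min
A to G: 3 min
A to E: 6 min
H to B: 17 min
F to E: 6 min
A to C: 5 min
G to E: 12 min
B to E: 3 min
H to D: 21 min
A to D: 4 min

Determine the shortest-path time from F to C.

17 min

Compare a few routes:
F - E - A - C: 6+6+5 = 17
F - E - G - A - C: 6+12+3+5 = 26
The minimum is 17 min via F - E - A - C.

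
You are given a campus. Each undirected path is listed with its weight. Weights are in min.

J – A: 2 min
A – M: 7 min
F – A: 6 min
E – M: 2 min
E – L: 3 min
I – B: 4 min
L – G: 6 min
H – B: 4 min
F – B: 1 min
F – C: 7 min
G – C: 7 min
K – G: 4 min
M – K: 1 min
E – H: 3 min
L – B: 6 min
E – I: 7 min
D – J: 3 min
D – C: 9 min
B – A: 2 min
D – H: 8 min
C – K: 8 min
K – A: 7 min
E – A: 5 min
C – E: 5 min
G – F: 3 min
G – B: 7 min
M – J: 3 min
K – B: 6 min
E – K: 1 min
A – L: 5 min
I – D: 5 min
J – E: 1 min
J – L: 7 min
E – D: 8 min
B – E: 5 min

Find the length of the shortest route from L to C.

8 min

Compare a few routes:
L → G → C: 6+7 = 13
L → A → J → E → C: 5+2+1+5 = 13
L → E → K → C: 3+1+8 = 12
L → E → C: 3+5 = 8
Cheapest is L → E → C at 8 min.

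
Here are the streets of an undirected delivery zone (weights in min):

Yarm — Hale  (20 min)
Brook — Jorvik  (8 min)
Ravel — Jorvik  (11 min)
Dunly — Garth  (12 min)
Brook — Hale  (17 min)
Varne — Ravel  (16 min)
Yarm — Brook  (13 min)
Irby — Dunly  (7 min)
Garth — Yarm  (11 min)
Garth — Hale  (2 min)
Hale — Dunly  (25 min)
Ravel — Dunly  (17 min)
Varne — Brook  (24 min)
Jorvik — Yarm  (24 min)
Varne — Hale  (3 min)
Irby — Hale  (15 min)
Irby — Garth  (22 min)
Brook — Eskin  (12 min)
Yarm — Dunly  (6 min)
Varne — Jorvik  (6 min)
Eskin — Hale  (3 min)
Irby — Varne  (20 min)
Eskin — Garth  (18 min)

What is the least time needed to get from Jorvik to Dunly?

23 min

Candidate routes:
Jorvik–Varne–Hale–Garth–Yarm–Dunly: 6+3+2+11+6 = 28
Jorvik–Varne–Hale–Garth–Dunly: 6+3+2+12 = 23
Jorvik–Brook–Yarm–Dunly: 8+13+6 = 27
Jorvik–Ravel–Dunly: 11+17 = 28
The minimum is 23 min via Jorvik–Varne–Hale–Garth–Dunly.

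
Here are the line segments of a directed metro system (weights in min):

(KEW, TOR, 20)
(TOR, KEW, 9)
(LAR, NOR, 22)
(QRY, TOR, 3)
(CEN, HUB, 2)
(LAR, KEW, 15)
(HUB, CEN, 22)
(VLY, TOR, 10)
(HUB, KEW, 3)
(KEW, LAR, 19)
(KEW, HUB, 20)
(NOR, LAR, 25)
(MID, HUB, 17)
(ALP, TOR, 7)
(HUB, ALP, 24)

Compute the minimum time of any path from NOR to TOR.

60 min

Candidate routes:
NOR - LAR - KEW - HUB - ALP - TOR: 25+15+20+24+7 = 91
NOR - LAR - KEW - TOR: 25+15+20 = 60
Cheapest is NOR - LAR - KEW - TOR at 60 min.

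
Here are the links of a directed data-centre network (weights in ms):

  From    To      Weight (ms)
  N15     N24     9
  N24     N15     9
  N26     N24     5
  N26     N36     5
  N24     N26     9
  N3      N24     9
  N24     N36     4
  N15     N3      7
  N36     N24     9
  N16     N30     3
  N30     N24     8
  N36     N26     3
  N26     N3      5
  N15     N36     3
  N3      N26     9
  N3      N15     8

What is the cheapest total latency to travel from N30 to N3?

Candidate routes:
N30 → N24 → N36 → N26 → N3: 8+4+3+5 = 20
N30 → N24 → N26 → N3: 8+9+5 = 22
The minimum is 20 ms via N30 → N24 → N36 → N26 → N3.

20 ms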